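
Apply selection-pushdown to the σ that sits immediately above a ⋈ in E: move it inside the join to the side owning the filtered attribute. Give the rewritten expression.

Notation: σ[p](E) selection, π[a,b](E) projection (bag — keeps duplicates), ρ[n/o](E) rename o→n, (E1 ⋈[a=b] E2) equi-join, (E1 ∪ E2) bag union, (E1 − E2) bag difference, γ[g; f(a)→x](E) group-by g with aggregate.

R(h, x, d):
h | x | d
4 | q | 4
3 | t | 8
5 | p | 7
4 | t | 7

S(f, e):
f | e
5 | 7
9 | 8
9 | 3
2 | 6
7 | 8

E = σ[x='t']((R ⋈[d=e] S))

σ filters on x, owned by the left side.
E' = (σ[x='t'](R) ⋈[d=e] S)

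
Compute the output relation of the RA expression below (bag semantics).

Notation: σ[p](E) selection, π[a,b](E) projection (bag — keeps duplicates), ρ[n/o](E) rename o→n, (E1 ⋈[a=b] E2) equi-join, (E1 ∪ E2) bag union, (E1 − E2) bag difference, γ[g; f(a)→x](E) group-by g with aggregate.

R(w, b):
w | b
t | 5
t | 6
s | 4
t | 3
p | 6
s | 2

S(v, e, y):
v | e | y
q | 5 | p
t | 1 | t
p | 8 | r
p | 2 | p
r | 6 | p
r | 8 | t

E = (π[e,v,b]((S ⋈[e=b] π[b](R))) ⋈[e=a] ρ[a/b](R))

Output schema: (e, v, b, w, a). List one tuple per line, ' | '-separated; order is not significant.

Subexpression sizes:
  S → 6
  R → 6
  π[b](R) → 6
  (S ⋈[e=b] π[b](R)) → 4
  π[e,v,b]((S ⋈[e=b] π[b](R))) → 4
  R → 6
  ρ[a/b](R) → 6
  (π[e,v,b]((S ⋈[e=b] π[b](R))) ⋈[e=a] ρ[a/b](R)) → 6

== RESULT ==
e | v | b | w | a
2 | p | 2 | s | 2
5 | q | 5 | t | 5
6 | r | 6 | p | 6
6 | r | 6 | p | 6
6 | r | 6 | t | 6
6 | r | 6 | t | 6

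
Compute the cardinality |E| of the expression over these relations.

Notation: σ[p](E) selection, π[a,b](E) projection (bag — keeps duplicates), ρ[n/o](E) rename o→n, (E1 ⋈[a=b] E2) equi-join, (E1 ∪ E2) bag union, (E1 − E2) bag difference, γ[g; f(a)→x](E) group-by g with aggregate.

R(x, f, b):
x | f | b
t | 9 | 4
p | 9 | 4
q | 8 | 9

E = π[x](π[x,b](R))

Stepwise |·|:
  R → 3
  π[x,b](R) → 3
  π[x](π[x,b](R)) → 3

|E| = 3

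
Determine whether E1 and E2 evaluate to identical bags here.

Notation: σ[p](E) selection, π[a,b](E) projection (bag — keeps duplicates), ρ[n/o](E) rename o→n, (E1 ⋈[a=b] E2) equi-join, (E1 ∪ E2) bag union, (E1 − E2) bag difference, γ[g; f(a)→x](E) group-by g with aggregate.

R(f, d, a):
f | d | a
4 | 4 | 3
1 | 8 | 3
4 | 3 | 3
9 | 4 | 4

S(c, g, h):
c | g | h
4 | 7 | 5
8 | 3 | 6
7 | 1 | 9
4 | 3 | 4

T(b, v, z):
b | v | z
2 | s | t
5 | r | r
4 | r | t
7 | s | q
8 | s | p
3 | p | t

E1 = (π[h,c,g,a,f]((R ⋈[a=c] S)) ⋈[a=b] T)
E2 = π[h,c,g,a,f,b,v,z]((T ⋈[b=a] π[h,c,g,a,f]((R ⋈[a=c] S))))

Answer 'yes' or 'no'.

E1 stepwise |·|:
  R → 4
  S → 4
  (R ⋈[a=c] S) → 2
  π[h,c,g,a,f]((R ⋈[a=c] S)) → 2
  T → 6
  (π[h,c,g,a,f]((R ⋈[a=c] S)) ⋈[a=b] T) → 2
E2 stepwise |·|:
  T → 6
  R → 4
  S → 4
  (R ⋈[a=c] S) → 2
  π[h,c,g,a,f]((R ⋈[a=c] S)) → 2
  (T ⋈[b=a] π[h,c,g,a,f]((R ⋈[a=c] S))) → 2
  π[h,c,g,a,f,b,v,z]((T ⋈[b=a] π[h,c,g,a,f]((R ⋈[a=c] S)))) → 2

E1 and E2 produce the same multiset:
h | c | g | a | f | b | v | z
4 | 4 | 3 | 4 | 9 | 4 | r | t
5 | 4 | 7 | 4 | 9 | 4 | r | t

yes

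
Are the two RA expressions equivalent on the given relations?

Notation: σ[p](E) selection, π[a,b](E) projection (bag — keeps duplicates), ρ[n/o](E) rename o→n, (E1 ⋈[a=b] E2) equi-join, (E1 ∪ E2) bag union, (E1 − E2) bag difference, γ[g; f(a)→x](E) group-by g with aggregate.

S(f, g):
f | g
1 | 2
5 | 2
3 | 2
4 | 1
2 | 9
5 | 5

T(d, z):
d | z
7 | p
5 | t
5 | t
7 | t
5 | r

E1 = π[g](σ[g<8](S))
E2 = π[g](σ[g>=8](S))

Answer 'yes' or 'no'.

E1 subexpression sizes:
  S → 6
  σ[g<8](S) → 5
  π[g](σ[g<8](S)) → 5
E2 subexpression sizes:
  S → 6
  σ[g>=8](S) → 1
  π[g](σ[g>=8](S)) → 1

E1 result:
g
1
2
2
2
5
E2 result:
g
9
Witness: (1,) appears 1× in E1 but 0× in E2.

no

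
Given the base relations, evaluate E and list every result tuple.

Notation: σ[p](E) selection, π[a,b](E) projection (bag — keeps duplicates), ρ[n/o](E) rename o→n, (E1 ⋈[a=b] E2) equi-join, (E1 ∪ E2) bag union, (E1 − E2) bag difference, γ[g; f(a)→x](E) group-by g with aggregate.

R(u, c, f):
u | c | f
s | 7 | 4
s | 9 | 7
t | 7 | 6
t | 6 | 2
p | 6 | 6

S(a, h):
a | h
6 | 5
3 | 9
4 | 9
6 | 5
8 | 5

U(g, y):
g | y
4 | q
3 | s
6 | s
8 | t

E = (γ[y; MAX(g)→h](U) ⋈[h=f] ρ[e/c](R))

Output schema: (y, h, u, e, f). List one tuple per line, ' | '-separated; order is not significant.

Stepwise |·|:
  U → 4
  γ[y; MAX(g)→h](U) → 3
  R → 5
  ρ[e/c](R) → 5
  (γ[y; MAX(g)→h](U) ⋈[h=f] ρ[e/c](R)) → 3

== RESULT ==
y | h | u | e | f
q | 4 | s | 7 | 4
s | 6 | p | 6 | 6
s | 6 | t | 7 | 6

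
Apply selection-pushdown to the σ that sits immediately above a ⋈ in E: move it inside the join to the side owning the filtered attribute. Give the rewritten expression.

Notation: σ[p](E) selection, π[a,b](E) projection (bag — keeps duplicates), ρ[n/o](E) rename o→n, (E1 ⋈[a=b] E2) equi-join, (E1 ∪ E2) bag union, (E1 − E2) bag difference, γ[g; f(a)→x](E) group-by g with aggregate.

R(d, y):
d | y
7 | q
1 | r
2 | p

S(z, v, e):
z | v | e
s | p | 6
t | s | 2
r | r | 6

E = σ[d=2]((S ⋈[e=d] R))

σ filters on d, owned by the right side.
E' = (S ⋈[e=d] σ[d=2](R))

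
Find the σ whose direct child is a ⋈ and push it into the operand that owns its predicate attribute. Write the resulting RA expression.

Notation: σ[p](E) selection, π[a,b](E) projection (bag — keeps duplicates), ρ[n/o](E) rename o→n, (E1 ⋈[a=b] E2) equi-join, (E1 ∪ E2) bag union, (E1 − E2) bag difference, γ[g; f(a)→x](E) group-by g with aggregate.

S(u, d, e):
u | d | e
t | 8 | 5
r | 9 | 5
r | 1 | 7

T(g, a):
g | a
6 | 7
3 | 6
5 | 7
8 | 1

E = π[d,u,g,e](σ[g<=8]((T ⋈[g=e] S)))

σ filters on g, owned by the left side.
E' = π[d,u,g,e]((σ[g<=8](T) ⋈[g=e] S))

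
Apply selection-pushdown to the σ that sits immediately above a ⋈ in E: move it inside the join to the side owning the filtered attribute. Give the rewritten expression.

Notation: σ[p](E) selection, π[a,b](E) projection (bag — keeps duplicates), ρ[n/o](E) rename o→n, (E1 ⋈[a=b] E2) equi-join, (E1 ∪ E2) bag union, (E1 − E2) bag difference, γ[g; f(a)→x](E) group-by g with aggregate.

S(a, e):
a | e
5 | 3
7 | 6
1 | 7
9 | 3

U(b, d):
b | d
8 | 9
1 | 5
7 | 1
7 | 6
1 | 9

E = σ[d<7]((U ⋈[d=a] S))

σ filters on d, owned by the left side.
E' = (σ[d<7](U) ⋈[d=a] S)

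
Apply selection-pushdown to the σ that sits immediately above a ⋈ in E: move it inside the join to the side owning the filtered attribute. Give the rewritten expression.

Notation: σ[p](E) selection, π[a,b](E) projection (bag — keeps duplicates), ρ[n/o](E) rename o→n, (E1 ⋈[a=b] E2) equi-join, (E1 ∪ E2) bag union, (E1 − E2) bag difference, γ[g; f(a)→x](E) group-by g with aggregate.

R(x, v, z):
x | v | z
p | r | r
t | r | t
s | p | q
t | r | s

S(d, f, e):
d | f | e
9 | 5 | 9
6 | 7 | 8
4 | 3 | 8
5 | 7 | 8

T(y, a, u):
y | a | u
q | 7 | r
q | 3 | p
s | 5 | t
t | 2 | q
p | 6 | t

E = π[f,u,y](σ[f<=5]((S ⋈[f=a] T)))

σ filters on f, owned by the left side.
E' = π[f,u,y]((σ[f<=5](S) ⋈[f=a] T))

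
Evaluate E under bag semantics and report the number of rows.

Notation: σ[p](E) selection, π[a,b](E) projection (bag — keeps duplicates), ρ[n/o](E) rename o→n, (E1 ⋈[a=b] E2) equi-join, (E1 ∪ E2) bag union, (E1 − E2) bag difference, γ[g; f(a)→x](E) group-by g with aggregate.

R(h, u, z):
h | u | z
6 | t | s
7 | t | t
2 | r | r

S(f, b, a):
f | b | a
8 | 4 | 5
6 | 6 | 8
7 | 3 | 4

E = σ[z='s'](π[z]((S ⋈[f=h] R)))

Stepwise |·|:
  S → 3
  R → 3
  (S ⋈[f=h] R) → 2
  π[z]((S ⋈[f=h] R)) → 2
  σ[z='s'](π[z]((S ⋈[f=h] R))) → 1

|E| = 1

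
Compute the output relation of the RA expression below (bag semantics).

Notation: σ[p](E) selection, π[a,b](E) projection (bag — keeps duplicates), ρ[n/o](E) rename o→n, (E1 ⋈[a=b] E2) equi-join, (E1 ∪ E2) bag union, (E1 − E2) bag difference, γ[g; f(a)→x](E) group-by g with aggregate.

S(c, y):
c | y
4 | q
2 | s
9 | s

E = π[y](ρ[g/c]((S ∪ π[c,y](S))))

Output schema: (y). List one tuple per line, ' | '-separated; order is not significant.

Row counts bottom-up:
  S → 3
  S → 3
  π[c,y](S) → 3
  (S ∪ π[c,y](S)) → 6
  ρ[g/c]((S ∪ π[c,y](S))) → 6
  π[y](ρ[g/c]((S ∪ π[c,y](S)))) → 6

== RESULT ==
y
q
q
s
s
s
s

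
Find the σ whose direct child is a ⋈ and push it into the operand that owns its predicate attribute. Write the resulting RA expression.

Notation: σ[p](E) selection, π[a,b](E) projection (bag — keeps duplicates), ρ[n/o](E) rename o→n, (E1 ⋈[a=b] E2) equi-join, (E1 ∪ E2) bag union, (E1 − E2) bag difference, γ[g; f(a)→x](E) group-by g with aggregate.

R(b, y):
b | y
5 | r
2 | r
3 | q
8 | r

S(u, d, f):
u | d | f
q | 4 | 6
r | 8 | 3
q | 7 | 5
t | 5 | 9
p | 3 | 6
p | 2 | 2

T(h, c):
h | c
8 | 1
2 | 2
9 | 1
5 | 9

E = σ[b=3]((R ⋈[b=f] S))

σ filters on b, owned by the left side.
E' = (σ[b=3](R) ⋈[b=f] S)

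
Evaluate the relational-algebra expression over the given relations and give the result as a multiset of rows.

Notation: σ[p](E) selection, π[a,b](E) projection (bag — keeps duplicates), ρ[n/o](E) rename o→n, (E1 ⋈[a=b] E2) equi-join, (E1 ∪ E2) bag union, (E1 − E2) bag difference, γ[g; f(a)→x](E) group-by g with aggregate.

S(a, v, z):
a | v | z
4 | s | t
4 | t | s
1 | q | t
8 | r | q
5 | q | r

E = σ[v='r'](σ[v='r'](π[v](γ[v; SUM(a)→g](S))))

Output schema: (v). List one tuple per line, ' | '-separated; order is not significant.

Stepwise |·|:
  S → 5
  γ[v; SUM(a)→g](S) → 4
  π[v](γ[v; SUM(a)→g](S)) → 4
  σ[v='r'](π[v](γ[v; SUM(a)→g](S))) → 1
  σ[v='r'](σ[v='r'](π[v](γ[v; SUM(a)→g](S)))) → 1

== RESULT ==
v
r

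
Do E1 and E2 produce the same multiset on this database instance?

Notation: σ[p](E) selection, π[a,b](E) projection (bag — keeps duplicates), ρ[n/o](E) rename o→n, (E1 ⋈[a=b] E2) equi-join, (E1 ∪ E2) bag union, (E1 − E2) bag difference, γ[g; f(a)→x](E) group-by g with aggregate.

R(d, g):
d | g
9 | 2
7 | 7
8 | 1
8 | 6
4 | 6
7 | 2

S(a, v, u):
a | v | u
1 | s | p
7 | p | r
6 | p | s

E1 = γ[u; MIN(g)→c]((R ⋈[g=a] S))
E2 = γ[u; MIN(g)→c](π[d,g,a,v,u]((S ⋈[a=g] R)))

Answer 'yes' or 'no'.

E1 stepwise |·|:
  R → 6
  S → 3
  (R ⋈[g=a] S) → 4
  γ[u; MIN(g)→c]((R ⋈[g=a] S)) → 3
E2 stepwise |·|:
  S → 3
  R → 6
  (S ⋈[a=g] R) → 4
  π[d,g,a,v,u]((S ⋈[a=g] R)) → 4
  γ[u; MIN(g)→c](π[d,g,a,v,u]((S ⋈[a=g] R))) → 3

E1 and E2 produce the same multiset:
u | c
p | 1
r | 7
s | 6

yes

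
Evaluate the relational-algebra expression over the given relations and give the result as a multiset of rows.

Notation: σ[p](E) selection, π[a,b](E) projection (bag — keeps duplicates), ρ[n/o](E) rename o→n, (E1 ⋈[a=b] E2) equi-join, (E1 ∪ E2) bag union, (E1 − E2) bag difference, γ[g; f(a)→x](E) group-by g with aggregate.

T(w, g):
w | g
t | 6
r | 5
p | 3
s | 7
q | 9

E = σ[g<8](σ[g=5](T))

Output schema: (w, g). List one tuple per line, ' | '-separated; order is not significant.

Subexpression sizes:
  T → 5
  σ[g=5](T) → 1
  σ[g<8](σ[g=5](T)) → 1

== RESULT ==
w | g
r | 5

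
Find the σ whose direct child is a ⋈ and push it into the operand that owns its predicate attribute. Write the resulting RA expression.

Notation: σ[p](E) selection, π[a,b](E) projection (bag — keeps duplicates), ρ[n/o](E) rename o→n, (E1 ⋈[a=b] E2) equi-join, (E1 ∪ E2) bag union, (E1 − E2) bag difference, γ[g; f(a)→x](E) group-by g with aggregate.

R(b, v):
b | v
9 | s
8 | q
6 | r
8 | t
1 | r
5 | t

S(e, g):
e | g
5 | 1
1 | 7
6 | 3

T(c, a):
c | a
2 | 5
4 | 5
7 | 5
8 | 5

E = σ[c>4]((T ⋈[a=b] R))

σ filters on c, owned by the left side.
E' = (σ[c>4](T) ⋈[a=b] R)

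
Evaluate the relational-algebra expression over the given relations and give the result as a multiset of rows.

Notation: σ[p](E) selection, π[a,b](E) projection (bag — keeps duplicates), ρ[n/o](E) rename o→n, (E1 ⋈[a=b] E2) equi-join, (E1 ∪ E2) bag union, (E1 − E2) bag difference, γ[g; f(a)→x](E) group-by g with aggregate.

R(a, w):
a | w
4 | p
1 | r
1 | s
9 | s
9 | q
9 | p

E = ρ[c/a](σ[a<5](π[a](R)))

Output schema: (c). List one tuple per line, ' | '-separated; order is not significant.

Stepwise |·|:
  R → 6
  π[a](R) → 6
  σ[a<5](π[a](R)) → 3
  ρ[c/a](σ[a<5](π[a](R))) → 3

== RESULT ==
c
1
1
4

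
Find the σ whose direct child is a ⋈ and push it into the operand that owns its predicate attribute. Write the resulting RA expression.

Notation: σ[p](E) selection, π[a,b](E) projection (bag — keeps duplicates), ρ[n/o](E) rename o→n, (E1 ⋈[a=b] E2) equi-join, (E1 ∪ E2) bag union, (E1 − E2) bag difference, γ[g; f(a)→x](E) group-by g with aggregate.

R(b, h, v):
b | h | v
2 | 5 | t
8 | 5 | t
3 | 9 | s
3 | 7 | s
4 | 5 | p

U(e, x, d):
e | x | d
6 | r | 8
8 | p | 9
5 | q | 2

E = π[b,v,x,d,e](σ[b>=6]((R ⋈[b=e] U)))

σ filters on b, owned by the left side.
E' = π[b,v,x,d,e]((σ[b>=6](R) ⋈[b=e] U))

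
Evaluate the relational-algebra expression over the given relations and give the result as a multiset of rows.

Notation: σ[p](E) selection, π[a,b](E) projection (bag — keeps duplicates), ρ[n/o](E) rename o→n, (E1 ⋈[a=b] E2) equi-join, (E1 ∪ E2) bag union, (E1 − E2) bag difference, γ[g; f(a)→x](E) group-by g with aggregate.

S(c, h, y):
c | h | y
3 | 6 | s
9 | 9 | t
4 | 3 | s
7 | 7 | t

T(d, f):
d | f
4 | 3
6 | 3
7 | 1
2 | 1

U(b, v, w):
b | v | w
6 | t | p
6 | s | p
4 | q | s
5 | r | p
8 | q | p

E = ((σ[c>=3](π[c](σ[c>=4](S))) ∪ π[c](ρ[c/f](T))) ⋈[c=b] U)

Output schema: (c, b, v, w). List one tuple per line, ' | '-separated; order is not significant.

Row counts bottom-up:
  S → 4
  σ[c>=4](S) → 3
  π[c](σ[c>=4](S)) → 3
  σ[c>=3](π[c](σ[c>=4](S))) → 3
  T → 4
  ρ[c/f](T) → 4
  π[c](ρ[c/f](T)) → 4
  (σ[c>=3](π[c](σ[c>=4](S))) ∪ π[c](ρ[c/f](T))) → 7
  U → 5
  ((σ[c>=3](π[c](σ[c>=4](S))) ∪ π[c](ρ[c/f](T))) ⋈[c=b] U) → 1

== RESULT ==
c | b | v | w
4 | 4 | q | s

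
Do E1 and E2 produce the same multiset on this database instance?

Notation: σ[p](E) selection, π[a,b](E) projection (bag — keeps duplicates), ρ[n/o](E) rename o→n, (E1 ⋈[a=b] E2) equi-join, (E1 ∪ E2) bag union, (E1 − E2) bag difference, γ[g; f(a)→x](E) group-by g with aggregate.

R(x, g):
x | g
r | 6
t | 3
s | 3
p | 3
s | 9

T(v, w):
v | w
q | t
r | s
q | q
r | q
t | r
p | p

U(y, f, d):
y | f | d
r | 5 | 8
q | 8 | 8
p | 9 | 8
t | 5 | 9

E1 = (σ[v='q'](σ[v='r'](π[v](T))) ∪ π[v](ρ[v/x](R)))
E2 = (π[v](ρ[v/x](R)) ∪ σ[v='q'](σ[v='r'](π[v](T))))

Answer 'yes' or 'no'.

E1 subexpression sizes:
  T → 6
  π[v](T) → 6
  σ[v='r'](π[v](T)) → 2
  σ[v='q'](σ[v='r'](π[v](T))) → 0
  R → 5
  ρ[v/x](R) → 5
  π[v](ρ[v/x](R)) → 5
  (σ[v='q'](σ[v='r'](π[v](T))) ∪ π[v](ρ[v/x](R))) → 5
E2 subexpression sizes:
  R → 5
  ρ[v/x](R) → 5
  π[v](ρ[v/x](R)) → 5
  T → 6
  π[v](T) → 6
  σ[v='r'](π[v](T)) → 2
  σ[v='q'](σ[v='r'](π[v](T))) → 0
  (π[v](ρ[v/x](R)) ∪ σ[v='q'](σ[v='r'](π[v](T)))) → 5

E1 and E2 produce the same multiset:
v
p
r
s
s
t

yes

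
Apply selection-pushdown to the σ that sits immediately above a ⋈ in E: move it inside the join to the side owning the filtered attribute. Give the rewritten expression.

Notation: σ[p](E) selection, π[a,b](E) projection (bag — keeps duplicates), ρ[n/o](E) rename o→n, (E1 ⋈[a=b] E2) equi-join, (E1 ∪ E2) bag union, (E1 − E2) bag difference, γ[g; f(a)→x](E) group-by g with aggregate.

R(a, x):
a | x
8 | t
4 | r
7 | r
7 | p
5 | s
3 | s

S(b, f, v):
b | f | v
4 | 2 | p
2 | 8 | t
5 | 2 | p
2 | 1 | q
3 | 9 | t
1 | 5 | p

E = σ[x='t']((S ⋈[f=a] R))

σ filters on x, owned by the right side.
E' = (S ⋈[f=a] σ[x='t'](R))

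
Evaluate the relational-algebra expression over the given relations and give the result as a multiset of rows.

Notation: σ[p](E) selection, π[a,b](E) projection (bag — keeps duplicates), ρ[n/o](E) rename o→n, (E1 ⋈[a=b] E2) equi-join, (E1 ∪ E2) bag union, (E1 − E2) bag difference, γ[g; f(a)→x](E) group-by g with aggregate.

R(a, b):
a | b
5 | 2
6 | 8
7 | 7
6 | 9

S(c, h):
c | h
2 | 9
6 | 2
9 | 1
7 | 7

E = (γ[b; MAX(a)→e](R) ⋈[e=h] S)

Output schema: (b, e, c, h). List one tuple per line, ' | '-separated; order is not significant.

Per-node cardinality:
  R → 4
  γ[b; MAX(a)→e](R) → 4
  S → 4
  (γ[b; MAX(a)→e](R) ⋈[e=h] S) → 1

== RESULT ==
b | e | c | h
7 | 7 | 7 | 7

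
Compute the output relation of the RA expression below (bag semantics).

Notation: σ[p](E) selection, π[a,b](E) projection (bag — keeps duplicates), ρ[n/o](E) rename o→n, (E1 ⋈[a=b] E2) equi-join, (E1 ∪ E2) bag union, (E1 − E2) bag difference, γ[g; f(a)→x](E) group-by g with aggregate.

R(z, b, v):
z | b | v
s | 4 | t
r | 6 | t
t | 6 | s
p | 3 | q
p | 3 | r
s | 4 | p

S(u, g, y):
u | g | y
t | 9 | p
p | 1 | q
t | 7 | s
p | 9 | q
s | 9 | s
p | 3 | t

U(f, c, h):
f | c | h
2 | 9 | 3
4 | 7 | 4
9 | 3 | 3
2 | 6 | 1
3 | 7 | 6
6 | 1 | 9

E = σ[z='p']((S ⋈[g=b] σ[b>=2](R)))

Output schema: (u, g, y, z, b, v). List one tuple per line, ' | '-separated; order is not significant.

Row counts bottom-up:
  S → 6
  R → 6
  σ[b>=2](R) → 6
  (S ⋈[g=b] σ[b>=2](R)) → 2
  σ[z='p']((S ⋈[g=b] σ[b>=2](R))) → 2

== RESULT ==
u | g | y | z | b | v
p | 3 | t | p | 3 | q
p | 3 | t | p | 3 | r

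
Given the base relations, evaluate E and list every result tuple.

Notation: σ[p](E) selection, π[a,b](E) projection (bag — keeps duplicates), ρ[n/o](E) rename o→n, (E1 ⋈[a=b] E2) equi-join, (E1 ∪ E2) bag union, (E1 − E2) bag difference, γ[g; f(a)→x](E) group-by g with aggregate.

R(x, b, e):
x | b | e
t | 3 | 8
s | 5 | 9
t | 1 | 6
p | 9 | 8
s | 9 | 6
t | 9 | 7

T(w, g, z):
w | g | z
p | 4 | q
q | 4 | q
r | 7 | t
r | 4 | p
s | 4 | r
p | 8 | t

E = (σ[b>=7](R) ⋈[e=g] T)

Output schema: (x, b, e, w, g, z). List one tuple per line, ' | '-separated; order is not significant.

Subexpression sizes:
  R → 6
  σ[b>=7](R) → 3
  T → 6
  (σ[b>=7](R) ⋈[e=g] T) → 2

== RESULT ==
x | b | e | w | g | z
p | 9 | 8 | p | 8 | t
t | 9 | 7 | r | 7 | t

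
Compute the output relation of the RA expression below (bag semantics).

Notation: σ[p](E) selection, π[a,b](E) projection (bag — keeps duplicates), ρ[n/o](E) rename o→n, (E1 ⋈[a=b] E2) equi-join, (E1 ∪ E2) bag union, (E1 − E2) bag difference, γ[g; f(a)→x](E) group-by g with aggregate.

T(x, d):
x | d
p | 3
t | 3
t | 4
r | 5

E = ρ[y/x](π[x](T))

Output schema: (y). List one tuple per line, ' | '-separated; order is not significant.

Subexpression sizes:
  T → 4
  π[x](T) → 4
  ρ[y/x](π[x](T)) → 4

== RESULT ==
y
p
r
t
t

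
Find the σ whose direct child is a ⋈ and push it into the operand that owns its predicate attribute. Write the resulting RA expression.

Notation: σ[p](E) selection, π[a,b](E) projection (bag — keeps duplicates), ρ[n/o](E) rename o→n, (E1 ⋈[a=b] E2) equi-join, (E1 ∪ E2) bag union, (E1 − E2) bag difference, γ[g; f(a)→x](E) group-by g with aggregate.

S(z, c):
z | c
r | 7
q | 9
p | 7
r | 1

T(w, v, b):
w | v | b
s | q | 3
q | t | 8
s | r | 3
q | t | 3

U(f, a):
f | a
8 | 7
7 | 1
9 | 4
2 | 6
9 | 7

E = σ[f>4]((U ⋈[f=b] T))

σ filters on f, owned by the left side.
E' = (σ[f>4](U) ⋈[f=b] T)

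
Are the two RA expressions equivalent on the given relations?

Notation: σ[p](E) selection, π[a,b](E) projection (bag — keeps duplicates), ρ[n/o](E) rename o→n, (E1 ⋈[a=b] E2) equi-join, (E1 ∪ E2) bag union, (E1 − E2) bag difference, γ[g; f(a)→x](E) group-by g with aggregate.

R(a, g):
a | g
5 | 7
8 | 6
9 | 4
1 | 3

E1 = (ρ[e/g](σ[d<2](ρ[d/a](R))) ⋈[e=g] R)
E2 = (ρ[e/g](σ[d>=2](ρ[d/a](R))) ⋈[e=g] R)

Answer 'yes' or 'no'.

E1 row counts bottom-up:
  R → 4
  ρ[d/a](R) → 4
  σ[d<2](ρ[d/a](R)) → 1
  ρ[e/g](σ[d<2](ρ[d/a](R))) → 1
  R → 4
  (ρ[e/g](σ[d<2](ρ[d/a](R))) ⋈[e=g] R) → 1
E2 row counts bottom-up:
  R → 4
  ρ[d/a](R) → 4
  σ[d>=2](ρ[d/a](R)) → 3
  ρ[e/g](σ[d>=2](ρ[d/a](R))) → 3
  R → 4
  (ρ[e/g](σ[d>=2](ρ[d/a](R))) ⋈[e=g] R) → 3

E1 result:
d | e | a | g
1 | 3 | 1 | 3
E2 result:
d | e | a | g
5 | 7 | 5 | 7
8 | 6 | 8 | 6
9 | 4 | 9 | 4
Witness: (1, 3, 1, 3) appears 1× in E1 but 0× in E2.

no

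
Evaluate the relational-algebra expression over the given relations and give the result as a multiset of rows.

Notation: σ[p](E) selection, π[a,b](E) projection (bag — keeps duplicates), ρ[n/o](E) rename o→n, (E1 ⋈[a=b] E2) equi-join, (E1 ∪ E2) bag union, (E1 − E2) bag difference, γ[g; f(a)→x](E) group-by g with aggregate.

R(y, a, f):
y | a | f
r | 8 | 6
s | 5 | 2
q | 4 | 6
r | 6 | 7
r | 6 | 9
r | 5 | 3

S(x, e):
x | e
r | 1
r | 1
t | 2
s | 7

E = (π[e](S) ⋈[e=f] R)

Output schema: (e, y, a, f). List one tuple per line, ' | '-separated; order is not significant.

Subexpression sizes:
  S → 4
  π[e](S) → 4
  R → 6
  (π[e](S) ⋈[e=f] R) → 2

== RESULT ==
e | y | a | f
2 | s | 5 | 2
7 | r | 6 | 7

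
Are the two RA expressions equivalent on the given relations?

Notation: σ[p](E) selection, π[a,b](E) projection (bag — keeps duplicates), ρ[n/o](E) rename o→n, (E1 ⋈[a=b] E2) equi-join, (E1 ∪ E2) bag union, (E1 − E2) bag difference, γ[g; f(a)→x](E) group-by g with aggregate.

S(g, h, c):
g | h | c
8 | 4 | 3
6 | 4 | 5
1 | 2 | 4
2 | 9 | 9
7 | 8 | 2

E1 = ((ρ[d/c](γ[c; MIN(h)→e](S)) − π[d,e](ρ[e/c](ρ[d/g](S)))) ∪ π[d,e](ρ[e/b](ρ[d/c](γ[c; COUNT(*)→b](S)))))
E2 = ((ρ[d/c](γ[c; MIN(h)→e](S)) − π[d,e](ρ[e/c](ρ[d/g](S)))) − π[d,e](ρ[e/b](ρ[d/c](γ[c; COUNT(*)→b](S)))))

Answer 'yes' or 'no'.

E1 subexpression sizes:
  S → 5
  γ[c; MIN(h)→e](S) → 5
  ρ[d/c](γ[c; MIN(h)→e](S)) → 5
  S → 5
  ρ[d/g](S) → 5
  ρ[e/c](ρ[d/g](S)) → 5
  π[d,e](ρ[e/c](ρ[d/g](S))) → 5
  (ρ[d/c](γ[c; MIN(h)→e](S)) − π[d,e](ρ[e/c](ρ[d/g](S)))) → 5
  S → 5
  γ[c; COUNT(*)→b](S) → 5
  ρ[d/c](γ[c; COUNT(*)→b](S)) → 5
  ρ[e/b](ρ[d/c](γ[c; COUNT(*)→b](S))) → 5
  π[d,e](ρ[e/b](ρ[d/c](γ[c; COUNT(*)→b](S)))) → 5
  ((ρ[d/c](γ[c; MIN(h)→e](S)) − π[d,e](ρ[e/c](ρ[d/g](S)))) ∪ π[d,e](ρ[e/b](ρ[d/c](γ[c; COUNT(*)→b](S))))) → 10
E2 subexpression sizes:
  S → 5
  γ[c; MIN(h)→e](S) → 5
  ρ[d/c](γ[c; MIN(h)→e](S)) → 5
  S → 5
  ρ[d/g](S) → 5
  ρ[e/c](ρ[d/g](S)) → 5
  π[d,e](ρ[e/c](ρ[d/g](S))) → 5
  (ρ[d/c](γ[c; MIN(h)→e](S)) − π[d,e](ρ[e/c](ρ[d/g](S)))) → 5
  S → 5
  γ[c; COUNT(*)→b](S) → 5
  ρ[d/c](γ[c; COUNT(*)→b](S)) → 5
  ρ[e/b](ρ[d/c](γ[c; COUNT(*)→b](S))) → 5
  π[d,e](ρ[e/b](ρ[d/c](γ[c; COUNT(*)→b](S)))) → 5
  ((ρ[d/c](γ[c; MIN(h)→e](S)) − π[d,e](ρ[e/c](ρ[d/g](S)))) − π[d,e](ρ[e/b](ρ[d/c](γ[c; COUNT(*)→b](S))))) → 5

E1 result:
d | e
2 | 1
2 | 8
3 | 1
3 | 4
4 | 1
4 | 2
5 | 1
5 | 4
9 | 1
9 | 9
E2 result:
d | e
2 | 8
3 | 4
4 | 2
5 | 4
9 | 9
Witness: (2, 1) appears 1× in E1 but 0× in E2.

no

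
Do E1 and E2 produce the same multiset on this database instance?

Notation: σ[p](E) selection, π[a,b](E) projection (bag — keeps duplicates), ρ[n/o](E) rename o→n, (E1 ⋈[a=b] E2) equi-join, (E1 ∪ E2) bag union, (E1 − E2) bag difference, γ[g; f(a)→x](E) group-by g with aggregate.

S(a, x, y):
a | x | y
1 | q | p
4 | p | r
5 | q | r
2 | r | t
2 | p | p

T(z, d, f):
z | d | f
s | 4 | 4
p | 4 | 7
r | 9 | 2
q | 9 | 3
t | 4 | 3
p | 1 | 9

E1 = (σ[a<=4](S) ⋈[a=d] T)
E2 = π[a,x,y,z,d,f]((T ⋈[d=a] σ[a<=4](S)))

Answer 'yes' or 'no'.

E1 row counts bottom-up:
  S → 5
  σ[a<=4](S) → 4
  T → 6
  (σ[a<=4](S) ⋈[a=d] T) → 4
E2 row counts bottom-up:
  T → 6
  S → 5
  σ[a<=4](S) → 4
  (T ⋈[d=a] σ[a<=4](S)) → 4
  π[a,x,y,z,d,f]((T ⋈[d=a] σ[a<=4](S))) → 4

E1 and E2 produce the same multiset:
a | x | y | z | d | f
1 | q | p | p | 1 | 9
4 | p | r | p | 4 | 7
4 | p | r | s | 4 | 4
4 | p | r | t | 4 | 3

yes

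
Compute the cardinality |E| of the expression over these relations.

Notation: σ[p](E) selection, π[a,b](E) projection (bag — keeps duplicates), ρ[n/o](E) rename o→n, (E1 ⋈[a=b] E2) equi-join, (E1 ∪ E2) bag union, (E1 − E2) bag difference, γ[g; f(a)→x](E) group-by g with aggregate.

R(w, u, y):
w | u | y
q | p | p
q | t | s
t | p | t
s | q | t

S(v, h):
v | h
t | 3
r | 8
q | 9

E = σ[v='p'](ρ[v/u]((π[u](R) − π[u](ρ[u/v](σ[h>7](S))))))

Row counts bottom-up:
  R → 4
  π[u](R) → 4
  S → 3
  σ[h>7](S) → 2
  ρ[u/v](σ[h>7](S)) → 2
  π[u](ρ[u/v](σ[h>7](S))) → 2
  (π[u](R) − π[u](ρ[u/v](σ[h>7](S)))) → 3
  ρ[v/u]((π[u](R) − π[u](ρ[u/v](σ[h>7](S))))) → 3
  σ[v='p'](ρ[v/u]((π[u](R) − π[u](ρ[u/v](σ[h>7](S)))))) → 2

|E| = 2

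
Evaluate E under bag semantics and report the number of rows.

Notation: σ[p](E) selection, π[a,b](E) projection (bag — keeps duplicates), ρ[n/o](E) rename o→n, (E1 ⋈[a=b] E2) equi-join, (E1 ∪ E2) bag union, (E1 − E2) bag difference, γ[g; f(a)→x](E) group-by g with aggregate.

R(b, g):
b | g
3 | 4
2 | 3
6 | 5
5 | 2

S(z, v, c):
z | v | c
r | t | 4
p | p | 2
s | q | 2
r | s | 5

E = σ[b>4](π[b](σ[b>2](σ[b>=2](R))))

Subexpression sizes:
  R → 4
  σ[b>=2](R) → 4
  σ[b>2](σ[b>=2](R)) → 3
  π[b](σ[b>2](σ[b>=2](R))) → 3
  σ[b>4](π[b](σ[b>2](σ[b>=2](R)))) → 2

|E| = 2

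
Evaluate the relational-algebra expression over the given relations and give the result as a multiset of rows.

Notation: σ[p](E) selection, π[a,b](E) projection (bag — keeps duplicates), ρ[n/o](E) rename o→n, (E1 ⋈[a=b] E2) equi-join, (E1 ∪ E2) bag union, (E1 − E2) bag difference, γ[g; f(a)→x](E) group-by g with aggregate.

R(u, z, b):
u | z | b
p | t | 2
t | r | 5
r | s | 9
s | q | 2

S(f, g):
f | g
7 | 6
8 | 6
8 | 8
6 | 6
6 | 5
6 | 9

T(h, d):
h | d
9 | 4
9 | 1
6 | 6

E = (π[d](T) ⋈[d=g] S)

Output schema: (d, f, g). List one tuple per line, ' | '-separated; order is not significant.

Subexpression sizes:
  T → 3
  π[d](T) → 3
  S → 6
  (π[d](T) ⋈[d=g] S) → 3

== RESULT ==
d | f | g
6 | 6 | 6
6 | 7 | 6
6 | 8 | 6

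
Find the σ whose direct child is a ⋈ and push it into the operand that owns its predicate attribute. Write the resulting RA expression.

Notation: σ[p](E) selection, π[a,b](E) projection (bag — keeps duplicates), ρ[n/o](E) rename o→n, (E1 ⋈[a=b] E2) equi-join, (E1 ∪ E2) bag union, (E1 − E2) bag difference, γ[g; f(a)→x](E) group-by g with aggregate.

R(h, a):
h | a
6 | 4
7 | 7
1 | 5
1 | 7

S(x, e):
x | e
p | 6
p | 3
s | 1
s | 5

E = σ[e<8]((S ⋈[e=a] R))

σ filters on e, owned by the left side.
E' = (σ[e<8](S) ⋈[e=a] R)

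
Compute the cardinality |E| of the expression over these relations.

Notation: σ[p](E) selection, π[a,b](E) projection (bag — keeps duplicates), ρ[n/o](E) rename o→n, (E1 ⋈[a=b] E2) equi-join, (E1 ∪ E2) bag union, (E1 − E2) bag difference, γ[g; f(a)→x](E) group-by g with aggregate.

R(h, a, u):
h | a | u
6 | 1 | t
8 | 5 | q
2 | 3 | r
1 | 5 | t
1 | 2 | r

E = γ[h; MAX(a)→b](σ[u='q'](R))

Stepwise |·|:
  R → 5
  σ[u='q'](R) → 1
  γ[h; MAX(a)→b](σ[u='q'](R)) → 1

|E| = 1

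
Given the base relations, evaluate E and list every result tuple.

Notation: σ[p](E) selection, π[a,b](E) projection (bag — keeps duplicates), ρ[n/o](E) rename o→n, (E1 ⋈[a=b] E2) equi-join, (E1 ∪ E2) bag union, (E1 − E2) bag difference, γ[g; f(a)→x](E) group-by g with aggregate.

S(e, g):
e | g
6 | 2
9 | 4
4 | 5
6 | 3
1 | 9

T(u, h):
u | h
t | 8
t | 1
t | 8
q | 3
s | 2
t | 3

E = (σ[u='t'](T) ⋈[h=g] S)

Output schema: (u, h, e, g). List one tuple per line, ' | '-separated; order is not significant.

Subexpression sizes:
  T → 6
  σ[u='t'](T) → 4
  S → 5
  (σ[u='t'](T) ⋈[h=g] S) → 1

== RESULT ==
u | h | e | g
t | 3 | 6 | 3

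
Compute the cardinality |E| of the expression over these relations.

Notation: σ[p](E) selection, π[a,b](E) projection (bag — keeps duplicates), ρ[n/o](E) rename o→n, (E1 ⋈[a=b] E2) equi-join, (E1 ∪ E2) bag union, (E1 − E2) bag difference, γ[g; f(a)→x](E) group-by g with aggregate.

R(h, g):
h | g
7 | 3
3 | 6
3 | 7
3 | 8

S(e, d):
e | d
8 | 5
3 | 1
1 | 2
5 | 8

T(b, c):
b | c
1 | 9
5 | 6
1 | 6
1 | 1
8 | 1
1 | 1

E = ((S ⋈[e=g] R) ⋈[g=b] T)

Per-node cardinality:
  S → 4
  R → 4
  (S ⋈[e=g] R) → 2
  T → 6
  ((S ⋈[e=g] R) ⋈[g=b] T) → 1

|E| = 1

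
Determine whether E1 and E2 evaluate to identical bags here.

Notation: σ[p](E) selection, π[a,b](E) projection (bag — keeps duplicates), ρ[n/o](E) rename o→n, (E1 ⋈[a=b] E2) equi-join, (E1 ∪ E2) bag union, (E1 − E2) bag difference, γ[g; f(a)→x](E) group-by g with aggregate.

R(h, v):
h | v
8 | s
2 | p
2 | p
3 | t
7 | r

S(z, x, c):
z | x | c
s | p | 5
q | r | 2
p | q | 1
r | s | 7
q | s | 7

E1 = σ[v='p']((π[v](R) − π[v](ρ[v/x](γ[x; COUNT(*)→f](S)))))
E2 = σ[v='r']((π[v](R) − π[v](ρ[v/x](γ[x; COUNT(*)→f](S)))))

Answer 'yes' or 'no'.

E1 stepwise |·|:
  R → 5
  π[v](R) → 5
  S → 5
  γ[x; COUNT(*)→f](S) → 4
  ρ[v/x](γ[x; COUNT(*)→f](S)) → 4
  π[v](ρ[v/x](γ[x; COUNT(*)→f](S))) → 4
  (π[v](R) − π[v](ρ[v/x](γ[x; COUNT(*)→f](S)))) → 2
  σ[v='p']((π[v](R) − π[v](ρ[v/x](γ[x; COUNT(*)→f](S))))) → 1
E2 stepwise |·|:
  R → 5
  π[v](R) → 5
  S → 5
  γ[x; COUNT(*)→f](S) → 4
  ρ[v/x](γ[x; COUNT(*)→f](S)) → 4
  π[v](ρ[v/x](γ[x; COUNT(*)→f](S))) → 4
  (π[v](R) − π[v](ρ[v/x](γ[x; COUNT(*)→f](S)))) → 2
  σ[v='r']((π[v](R) − π[v](ρ[v/x](γ[x; COUNT(*)→f](S))))) → 0

E1 result:
v
p
E2 result:
v
(0 rows)
Witness: ('p',) appears 1× in E1 but 0× in E2.

no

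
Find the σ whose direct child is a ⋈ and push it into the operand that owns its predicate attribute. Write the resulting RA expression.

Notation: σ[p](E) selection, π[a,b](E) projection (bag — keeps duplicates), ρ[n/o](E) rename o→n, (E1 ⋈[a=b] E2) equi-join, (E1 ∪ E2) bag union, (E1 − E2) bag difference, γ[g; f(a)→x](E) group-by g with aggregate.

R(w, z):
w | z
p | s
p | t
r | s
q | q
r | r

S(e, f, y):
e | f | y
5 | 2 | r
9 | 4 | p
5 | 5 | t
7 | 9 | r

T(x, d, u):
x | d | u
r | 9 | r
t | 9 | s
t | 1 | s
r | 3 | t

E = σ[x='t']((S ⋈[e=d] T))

σ filters on x, owned by the right side.
E' = (S ⋈[e=d] σ[x='t'](T))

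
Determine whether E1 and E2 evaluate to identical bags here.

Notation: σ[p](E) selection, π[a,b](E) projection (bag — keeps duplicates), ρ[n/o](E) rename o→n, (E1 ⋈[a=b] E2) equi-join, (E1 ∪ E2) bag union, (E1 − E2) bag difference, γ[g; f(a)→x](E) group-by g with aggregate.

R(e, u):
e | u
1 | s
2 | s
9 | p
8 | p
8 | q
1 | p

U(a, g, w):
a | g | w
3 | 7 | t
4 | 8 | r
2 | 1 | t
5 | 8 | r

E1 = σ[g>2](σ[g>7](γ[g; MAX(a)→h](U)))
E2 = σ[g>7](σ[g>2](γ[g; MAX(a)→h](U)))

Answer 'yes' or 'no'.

E1 per-node cardinality:
  U → 4
  γ[g; MAX(a)→h](U) → 3
  σ[g>7](γ[g; MAX(a)→h](U)) → 1
  σ[g>2](σ[g>7](γ[g; MAX(a)→h](U))) → 1
E2 per-node cardinality:
  U → 4
  γ[g; MAX(a)→h](U) → 3
  σ[g>2](γ[g; MAX(a)→h](U)) → 2
  σ[g>7](σ[g>2](γ[g; MAX(a)→h](U))) → 1

E1 and E2 produce the same multiset:
g | h
8 | 5

yes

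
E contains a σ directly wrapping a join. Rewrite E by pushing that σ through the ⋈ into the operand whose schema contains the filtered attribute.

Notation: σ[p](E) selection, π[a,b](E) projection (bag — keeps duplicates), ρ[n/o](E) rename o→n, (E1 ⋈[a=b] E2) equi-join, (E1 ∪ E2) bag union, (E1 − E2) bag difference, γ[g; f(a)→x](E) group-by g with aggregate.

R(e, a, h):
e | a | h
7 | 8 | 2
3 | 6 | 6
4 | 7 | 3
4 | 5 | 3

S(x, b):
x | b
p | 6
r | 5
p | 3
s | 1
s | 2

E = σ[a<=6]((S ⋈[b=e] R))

σ filters on a, owned by the right side.
E' = (S ⋈[b=e] σ[a<=6](R))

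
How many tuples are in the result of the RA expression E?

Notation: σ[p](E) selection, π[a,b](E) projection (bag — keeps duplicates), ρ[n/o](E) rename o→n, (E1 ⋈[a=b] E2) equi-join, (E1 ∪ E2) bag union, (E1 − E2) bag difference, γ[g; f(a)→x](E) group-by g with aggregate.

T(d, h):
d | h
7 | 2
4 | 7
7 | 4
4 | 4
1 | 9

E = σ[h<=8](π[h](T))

Per-node cardinality:
  T → 5
  π[h](T) → 5
  σ[h<=8](π[h](T)) → 4

|E| = 4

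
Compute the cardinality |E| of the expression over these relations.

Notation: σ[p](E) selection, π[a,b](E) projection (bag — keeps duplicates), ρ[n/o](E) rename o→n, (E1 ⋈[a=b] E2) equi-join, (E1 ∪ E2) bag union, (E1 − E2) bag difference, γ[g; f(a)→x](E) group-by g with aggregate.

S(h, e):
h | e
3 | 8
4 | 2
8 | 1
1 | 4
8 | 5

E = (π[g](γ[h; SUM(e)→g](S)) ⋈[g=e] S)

Row counts bottom-up:
  S → 5
  γ[h; SUM(e)→g](S) → 4
  π[g](γ[h; SUM(e)→g](S)) → 4
  S → 5
  (π[g](γ[h; SUM(e)→g](S)) ⋈[g=e] S) → 3

|E| = 3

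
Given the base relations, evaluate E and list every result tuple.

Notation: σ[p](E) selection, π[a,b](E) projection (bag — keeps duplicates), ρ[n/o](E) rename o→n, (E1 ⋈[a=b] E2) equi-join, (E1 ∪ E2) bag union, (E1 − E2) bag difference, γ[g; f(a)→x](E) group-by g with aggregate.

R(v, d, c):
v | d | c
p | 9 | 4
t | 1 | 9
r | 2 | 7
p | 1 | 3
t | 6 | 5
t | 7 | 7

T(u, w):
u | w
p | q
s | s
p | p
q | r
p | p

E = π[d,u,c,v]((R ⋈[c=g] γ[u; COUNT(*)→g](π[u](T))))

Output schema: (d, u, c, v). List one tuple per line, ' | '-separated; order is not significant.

Stepwise |·|:
  R → 6
  T → 5
  π[u](T) → 5
  γ[u; COUNT(*)→g](π[u](T)) → 3
  (R ⋈[c=g] γ[u; COUNT(*)→g](π[u](T))) → 1
  π[d,u,c,v]((R ⋈[c=g] γ[u; COUNT(*)→g](π[u](T)))) → 1

== RESULT ==
d | u | c | v
1 | p | 3 | p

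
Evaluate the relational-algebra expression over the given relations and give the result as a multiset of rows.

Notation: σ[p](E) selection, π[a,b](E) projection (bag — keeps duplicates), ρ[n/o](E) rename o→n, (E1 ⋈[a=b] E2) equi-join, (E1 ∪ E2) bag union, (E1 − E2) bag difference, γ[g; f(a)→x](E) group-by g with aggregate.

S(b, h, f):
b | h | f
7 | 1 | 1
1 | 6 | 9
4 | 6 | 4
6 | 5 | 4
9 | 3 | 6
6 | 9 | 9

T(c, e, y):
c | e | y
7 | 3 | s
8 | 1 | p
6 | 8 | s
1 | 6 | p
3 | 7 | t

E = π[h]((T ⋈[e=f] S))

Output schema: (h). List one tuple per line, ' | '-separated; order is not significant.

Row counts bottom-up:
  T → 5
  S → 6
  (T ⋈[e=f] S) → 2
  π[h]((T ⋈[e=f] S)) → 2

== RESULT ==
h
1
3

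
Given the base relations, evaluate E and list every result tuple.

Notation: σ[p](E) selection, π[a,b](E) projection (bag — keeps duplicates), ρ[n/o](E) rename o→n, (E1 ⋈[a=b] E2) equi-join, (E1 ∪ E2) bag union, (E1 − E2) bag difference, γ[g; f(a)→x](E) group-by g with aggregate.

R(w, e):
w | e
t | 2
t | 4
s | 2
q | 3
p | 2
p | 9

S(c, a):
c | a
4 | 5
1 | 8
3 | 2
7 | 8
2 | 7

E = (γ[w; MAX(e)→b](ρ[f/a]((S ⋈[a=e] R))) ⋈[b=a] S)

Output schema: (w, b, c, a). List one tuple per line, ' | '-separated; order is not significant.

Subexpression sizes:
  S → 5
  R → 6
  (S ⋈[a=e] R) → 3
  ρ[f/a]((S ⋈[a=e] R)) → 3
  γ[w; MAX(e)→b](ρ[f/a]((S ⋈[a=e] R))) → 3
  S → 5
  (γ[w; MAX(e)→b](ρ[f/a]((S ⋈[a=e] R))) ⋈[b=a] S) → 3

== RESULT ==
w | b | c | a
p | 2 | 3 | 2
s | 2 | 3 | 2
t | 2 | 3 | 2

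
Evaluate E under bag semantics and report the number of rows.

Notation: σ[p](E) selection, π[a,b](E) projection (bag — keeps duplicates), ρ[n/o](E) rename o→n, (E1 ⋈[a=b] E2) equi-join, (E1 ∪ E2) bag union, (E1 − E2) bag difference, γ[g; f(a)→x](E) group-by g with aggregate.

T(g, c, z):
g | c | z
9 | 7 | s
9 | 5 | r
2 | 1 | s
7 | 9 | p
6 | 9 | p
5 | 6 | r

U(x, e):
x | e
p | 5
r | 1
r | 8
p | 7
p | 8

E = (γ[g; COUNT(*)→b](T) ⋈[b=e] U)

Per-node cardinality:
  T → 6
  γ[g; COUNT(*)→b](T) → 5
  U → 5
  (γ[g; COUNT(*)→b](T) ⋈[b=e] U) → 4

|E| = 4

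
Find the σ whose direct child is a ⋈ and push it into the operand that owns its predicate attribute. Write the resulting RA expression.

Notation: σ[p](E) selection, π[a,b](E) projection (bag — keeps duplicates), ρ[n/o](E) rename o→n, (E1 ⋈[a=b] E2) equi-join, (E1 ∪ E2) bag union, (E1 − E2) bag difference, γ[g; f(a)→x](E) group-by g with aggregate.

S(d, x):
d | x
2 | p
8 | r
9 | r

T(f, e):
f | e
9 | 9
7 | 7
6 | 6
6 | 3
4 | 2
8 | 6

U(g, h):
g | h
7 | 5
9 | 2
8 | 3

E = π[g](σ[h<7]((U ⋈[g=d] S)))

σ filters on h, owned by the left side.
E' = π[g]((σ[h<7](U) ⋈[g=d] S))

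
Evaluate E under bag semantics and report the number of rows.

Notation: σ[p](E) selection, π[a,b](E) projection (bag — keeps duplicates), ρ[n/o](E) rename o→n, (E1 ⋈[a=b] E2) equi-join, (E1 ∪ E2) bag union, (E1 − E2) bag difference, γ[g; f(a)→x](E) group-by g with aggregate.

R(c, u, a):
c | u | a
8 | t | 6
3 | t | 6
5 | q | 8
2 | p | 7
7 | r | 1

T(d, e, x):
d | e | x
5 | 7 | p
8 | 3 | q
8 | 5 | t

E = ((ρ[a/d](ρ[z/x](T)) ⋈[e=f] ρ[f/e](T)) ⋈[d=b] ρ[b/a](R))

Stepwise |·|:
  T → 3
  ρ[z/x](T) → 3
  ρ[a/d](ρ[z/x](T)) → 3
  T → 3
  ρ[f/e](T) → 3
  (ρ[a/d](ρ[z/x](T)) ⋈[e=f] ρ[f/e](T)) → 3
  R → 5
  ρ[b/a](R) → 5
  ((ρ[a/d](ρ[z/x](T)) ⋈[e=f] ρ[f/e](T)) ⋈[d=b] ρ[b/a](R)) → 2

|E| = 2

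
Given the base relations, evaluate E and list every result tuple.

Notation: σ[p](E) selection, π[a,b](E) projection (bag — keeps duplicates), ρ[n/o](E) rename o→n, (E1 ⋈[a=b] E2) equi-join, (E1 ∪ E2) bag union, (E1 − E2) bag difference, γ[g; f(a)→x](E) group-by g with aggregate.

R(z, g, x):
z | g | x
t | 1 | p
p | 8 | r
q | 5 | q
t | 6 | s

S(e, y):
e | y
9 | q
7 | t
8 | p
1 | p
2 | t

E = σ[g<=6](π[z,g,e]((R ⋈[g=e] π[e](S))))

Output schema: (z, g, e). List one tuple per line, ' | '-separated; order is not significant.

Subexpression sizes:
  R → 4
  S → 5
  π[e](S) → 5
  (R ⋈[g=e] π[e](S)) → 2
  π[z,g,e]((R ⋈[g=e] π[e](S))) → 2
  σ[g<=6](π[z,g,e]((R ⋈[g=e] π[e](S)))) → 1

== RESULT ==
z | g | e
t | 1 | 1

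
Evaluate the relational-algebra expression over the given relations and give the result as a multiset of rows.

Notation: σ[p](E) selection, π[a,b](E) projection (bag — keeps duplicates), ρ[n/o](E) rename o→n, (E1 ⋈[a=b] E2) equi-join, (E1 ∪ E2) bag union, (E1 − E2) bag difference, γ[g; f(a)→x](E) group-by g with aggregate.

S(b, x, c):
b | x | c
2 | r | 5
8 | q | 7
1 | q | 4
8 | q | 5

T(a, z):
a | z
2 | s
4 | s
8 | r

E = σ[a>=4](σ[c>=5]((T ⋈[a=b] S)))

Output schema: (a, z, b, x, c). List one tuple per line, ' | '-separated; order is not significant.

Per-node cardinality:
  T → 3
  S → 4
  (T ⋈[a=b] S) → 3
  σ[c>=5]((T ⋈[a=b] S)) → 3
  σ[a>=4](σ[c>=5]((T ⋈[a=b] S))) → 2

== RESULT ==
a | z | b | x | c
8 | r | 8 | q | 5
8 | r | 8 | q | 7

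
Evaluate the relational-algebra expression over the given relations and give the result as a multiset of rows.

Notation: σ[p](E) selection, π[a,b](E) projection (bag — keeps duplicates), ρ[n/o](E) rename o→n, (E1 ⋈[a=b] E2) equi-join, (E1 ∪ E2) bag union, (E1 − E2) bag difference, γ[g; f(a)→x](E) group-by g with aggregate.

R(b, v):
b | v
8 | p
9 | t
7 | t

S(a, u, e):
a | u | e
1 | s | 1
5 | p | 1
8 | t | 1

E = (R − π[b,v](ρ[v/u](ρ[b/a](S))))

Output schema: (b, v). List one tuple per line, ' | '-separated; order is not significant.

Per-node cardinality:
  R → 3
  S → 3
  ρ[b/a](S) → 3
  ρ[v/u](ρ[b/a](S)) → 3
  π[b,v](ρ[v/u](ρ[b/a](S))) → 3
  (R − π[b,v](ρ[v/u](ρ[b/a](S)))) → 3

== RESULT ==
b | v
7 | t
8 | p
9 | t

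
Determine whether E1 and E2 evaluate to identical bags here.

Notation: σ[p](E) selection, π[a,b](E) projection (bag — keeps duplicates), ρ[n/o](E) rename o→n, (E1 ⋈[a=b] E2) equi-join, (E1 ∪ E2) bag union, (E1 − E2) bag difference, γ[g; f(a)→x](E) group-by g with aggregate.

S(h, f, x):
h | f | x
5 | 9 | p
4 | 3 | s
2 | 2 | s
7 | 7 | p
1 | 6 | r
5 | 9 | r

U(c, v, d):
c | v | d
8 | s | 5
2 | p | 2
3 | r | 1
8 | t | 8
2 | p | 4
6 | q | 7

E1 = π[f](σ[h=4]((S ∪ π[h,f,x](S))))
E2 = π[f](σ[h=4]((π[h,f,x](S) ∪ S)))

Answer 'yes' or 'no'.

E1 stepwise |·|:
  S → 6
  S → 6
  π[h,f,x](S) → 6
  (S ∪ π[h,f,x](S)) → 12
  σ[h=4]((S ∪ π[h,f,x](S))) → 2
  π[f](σ[h=4]((S ∪ π[h,f,x](S)))) → 2
E2 stepwise |·|:
  S → 6
  π[h,f,x](S) → 6
  S → 6
  (π[h,f,x](S) ∪ S) → 12
  σ[h=4]((π[h,f,x](S) ∪ S)) → 2
  π[f](σ[h=4]((π[h,f,x](S) ∪ S))) → 2

E1 and E2 produce the same multiset:
f
3
3

yes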